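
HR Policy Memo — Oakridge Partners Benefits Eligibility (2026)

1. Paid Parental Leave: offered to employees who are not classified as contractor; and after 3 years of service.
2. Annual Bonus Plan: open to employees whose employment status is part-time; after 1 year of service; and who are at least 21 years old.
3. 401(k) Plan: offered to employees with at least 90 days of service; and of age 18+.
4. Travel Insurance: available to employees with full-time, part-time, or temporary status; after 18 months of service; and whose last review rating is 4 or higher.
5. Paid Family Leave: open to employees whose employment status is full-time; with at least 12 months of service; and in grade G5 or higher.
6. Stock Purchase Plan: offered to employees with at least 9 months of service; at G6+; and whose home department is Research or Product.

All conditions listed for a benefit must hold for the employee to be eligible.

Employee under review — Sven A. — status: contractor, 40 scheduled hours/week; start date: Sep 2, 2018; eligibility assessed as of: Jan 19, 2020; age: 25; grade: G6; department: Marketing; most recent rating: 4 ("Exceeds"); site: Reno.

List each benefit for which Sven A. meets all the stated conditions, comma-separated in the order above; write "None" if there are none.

401(k) Plan

Service from Sep 2, 2018 to Jan 19, 2020: 504 days.
Paid Parental Leave — status contractor ✗ (excluded) → not eligible.
Annual Bonus Plan — status contractor ✗ (requires part-time) → not eligible.
401(k) Plan — service 504 days ≥ 90 days ✓; age 25 ≥ 18 ✓ → eligible.
Travel Insurance — status contractor ✗ (requires full-time, part-time, or temporary) → not eligible.
Paid Family Leave — status contractor ✗ (requires full-time) → not eligible.
Stock Purchase Plan — service 504 days ≥ 9 months (≈270 days) ✓; grade G6 ≥ G6 ✓; dept Marketing ✗ → not eligible.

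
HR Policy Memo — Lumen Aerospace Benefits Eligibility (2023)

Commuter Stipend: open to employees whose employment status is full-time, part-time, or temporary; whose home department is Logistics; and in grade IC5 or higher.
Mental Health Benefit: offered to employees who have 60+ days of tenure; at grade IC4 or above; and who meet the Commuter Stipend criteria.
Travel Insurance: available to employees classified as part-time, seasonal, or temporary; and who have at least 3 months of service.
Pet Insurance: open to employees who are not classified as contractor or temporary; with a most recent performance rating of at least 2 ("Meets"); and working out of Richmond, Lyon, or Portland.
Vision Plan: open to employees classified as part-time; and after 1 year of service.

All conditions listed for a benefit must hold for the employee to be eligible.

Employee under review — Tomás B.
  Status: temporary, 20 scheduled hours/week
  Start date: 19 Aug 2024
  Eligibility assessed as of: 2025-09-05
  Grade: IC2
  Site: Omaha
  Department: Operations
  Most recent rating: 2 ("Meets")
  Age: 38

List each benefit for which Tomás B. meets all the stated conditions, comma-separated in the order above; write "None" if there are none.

Travel Insurance

Service from 19 Aug 2024 to 2025-09-05: 382 days.
Commuter Stipend — status temporary ✓; dept Operations ✗ → not eligible.
Mental Health Benefit — service 382 days ≥ 60 days ✓; grade IC2 < IC4 ✗ → not eligible.
Travel Insurance — status temporary ✓; service 382 days ≥ 3 months (≈90 days) ✓ → eligible.
Pet Insurance — status temporary ✗ (excluded) → not eligible.
Vision Plan — status temporary ✗ (requires part-time) → not eligible.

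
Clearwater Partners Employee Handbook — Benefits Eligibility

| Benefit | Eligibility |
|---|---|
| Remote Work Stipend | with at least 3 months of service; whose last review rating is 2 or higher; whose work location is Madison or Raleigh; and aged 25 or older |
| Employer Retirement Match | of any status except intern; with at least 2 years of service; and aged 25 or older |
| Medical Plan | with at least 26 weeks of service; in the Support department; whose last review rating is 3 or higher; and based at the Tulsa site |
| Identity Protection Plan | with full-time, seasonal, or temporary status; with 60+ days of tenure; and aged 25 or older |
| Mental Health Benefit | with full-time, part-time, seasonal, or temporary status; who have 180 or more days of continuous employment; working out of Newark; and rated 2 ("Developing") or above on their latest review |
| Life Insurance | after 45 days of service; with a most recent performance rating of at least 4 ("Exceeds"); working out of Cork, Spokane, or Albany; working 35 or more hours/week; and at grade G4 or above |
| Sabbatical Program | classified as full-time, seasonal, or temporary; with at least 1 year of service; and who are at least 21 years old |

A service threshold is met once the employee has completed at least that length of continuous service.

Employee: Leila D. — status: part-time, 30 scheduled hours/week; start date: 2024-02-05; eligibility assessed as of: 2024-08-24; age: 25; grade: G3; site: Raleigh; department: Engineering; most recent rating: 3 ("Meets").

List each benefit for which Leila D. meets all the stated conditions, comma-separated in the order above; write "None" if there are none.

Service from 2024-02-05 to 2024-08-24: 201 days.
Remote Work Stipend — service 201 days ≥ 3 months (≈90 days) ✓; rating 3 ≥ 2 ✓; site Raleigh ✓; age 25 ≥ 25 ✓ → eligible.
Employer Retirement Match — status part-time ✓ (not excluded); service 201 days < 2 years (≈730 days) ✗ → not eligible.
Medical Plan — service 201 days ≥ 26 weeks (≈182 days) ✓; dept Engineering ✗ → not eligible.
Identity Protection Plan — status part-time ✗ (requires full-time, seasonal, or temporary) → not eligible.
Mental Health Benefit — status part-time ✓; service 201 days ≥ 180 days ✓; site Raleigh ✗ (not Newark) → not eligible.
Life Insurance — service 201 days ≥ 45 days ✓; rating 3 < 4 ✗ → not eligible.
Sabbatical Program — status part-time ✗ (requires full-time, seasonal, or temporary) → not eligible.

Remote Work Stipend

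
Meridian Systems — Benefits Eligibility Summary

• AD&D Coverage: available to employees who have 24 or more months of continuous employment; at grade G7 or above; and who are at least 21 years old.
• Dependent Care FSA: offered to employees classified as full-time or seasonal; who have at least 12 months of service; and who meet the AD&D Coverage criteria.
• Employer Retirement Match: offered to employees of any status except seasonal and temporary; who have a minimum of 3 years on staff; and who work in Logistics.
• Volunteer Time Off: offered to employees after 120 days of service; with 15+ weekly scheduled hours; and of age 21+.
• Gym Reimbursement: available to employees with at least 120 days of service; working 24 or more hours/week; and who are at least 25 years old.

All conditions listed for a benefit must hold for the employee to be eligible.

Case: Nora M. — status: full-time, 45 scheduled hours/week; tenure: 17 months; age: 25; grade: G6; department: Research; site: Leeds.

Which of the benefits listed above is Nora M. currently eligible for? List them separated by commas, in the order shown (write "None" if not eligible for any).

Volunteer Time Off, Gym Reimbursement

AD&D Coverage — service 17 months < 24 months ✗ → not eligible.
Dependent Care FSA — status full-time ✓; service 17 months ≥ 12 months ✓; not eligible for AD&D Coverage ✗ → not eligible.
Employer Retirement Match — status full-time ✓ (not excluded); service 17 months < 3 years (≈1095 days) ✗ → not eligible.
Volunteer Time Off — service 17 months ≥ 120 days ✓; 45 hrs/wk ≥ 15 ✓; age 25 ≥ 21 ✓ → eligible.
Gym Reimbursement — service 17 months ≥ 120 days ✓; 45 hrs/wk ≥ 24 ✓; age 25 ≥ 25 ✓ → eligible.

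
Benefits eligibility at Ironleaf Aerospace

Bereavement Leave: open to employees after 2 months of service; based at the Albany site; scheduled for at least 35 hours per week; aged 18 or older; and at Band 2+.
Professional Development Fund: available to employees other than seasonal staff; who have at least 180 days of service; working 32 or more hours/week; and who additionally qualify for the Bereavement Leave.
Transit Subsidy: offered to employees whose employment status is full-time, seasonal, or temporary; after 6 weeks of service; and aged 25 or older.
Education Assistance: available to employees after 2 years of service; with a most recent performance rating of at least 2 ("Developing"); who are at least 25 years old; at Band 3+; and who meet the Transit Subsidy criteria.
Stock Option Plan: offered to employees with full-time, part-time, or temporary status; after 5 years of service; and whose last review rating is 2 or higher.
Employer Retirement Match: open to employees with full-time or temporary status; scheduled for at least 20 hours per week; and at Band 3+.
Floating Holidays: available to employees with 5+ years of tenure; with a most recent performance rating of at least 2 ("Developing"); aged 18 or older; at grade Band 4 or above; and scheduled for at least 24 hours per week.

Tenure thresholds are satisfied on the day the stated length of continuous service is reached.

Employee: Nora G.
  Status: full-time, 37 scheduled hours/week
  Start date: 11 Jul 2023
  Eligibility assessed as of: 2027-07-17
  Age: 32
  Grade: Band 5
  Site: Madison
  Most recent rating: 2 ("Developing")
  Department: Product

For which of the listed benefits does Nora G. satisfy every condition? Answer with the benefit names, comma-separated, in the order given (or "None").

Transit Subsidy, Education Assistance, Employer Retirement Match

Service from 11 Jul 2023 to 2027-07-17: 1467 days.
Bereavement Leave — service 1467 days ≥ 2 months (≈60 days) ✓; site Madison ✗ (not Albany) → not eligible.
Professional Development Fund — status full-time ✓ (not excluded); service 1467 days ≥ 180 days ✓; 37 hrs/wk ≥ 32 ✓; not eligible for Bereavement Leave ✗ → not eligible.
Transit Subsidy — status full-time ✓; service 1467 days ≥ 6 weeks (≈42 days) ✓; age 32 ≥ 25 ✓ → eligible.
Education Assistance — service 1467 days ≥ 2 years (≈730 days) ✓; rating 2 ≥ 2 ✓; age 32 ≥ 25 ✓; grade Band 5 ≥ Band 3 ✓; eligible for Transit Subsidy ✓ → eligible.
Stock Option Plan — status full-time ✓; service 1467 days < 5 years (≈1825 days) ✗ → not eligible.
Employer Retirement Match — status full-time ✓; 37 hrs/wk ≥ 20 ✓; grade Band 5 ≥ Band 3 ✓ → eligible.
Floating Holidays — service 1467 days < 5 years (≈1825 days) ✗ → not eligible.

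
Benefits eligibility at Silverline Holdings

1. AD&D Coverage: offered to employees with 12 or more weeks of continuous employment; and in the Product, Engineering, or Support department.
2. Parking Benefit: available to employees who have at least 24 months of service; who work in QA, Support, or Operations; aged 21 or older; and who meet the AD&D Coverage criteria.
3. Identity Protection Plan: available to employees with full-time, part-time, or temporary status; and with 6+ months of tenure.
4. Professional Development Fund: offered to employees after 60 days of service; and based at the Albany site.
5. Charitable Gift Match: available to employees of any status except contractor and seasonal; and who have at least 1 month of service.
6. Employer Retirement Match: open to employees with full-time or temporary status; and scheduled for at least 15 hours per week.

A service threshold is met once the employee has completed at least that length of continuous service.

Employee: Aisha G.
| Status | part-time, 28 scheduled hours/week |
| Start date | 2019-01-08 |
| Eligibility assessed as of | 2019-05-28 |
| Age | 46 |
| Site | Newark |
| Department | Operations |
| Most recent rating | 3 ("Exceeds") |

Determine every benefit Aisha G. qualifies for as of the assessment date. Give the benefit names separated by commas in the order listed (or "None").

Service from 2019-01-08 to 2019-05-28: 140 days.
AD&D Coverage — service 140 days ≥ 12 weeks (≈84 days) ✓; dept Operations ✗ → not eligible.
Parking Benefit — service 140 days < 24 months (≈720 days) ✗ → not eligible.
Identity Protection Plan — status part-time ✓; service 140 days < 6 months (≈180 days) ✗ → not eligible.
Professional Development Fund — service 140 days ≥ 60 days ✓; site Newark ✗ (not Albany) → not eligible.
Charitable Gift Match — status part-time ✓ (not excluded); service 140 days ≥ 1 month (≈30 days) ✓ → eligible.
Employer Retirement Match — status part-time ✗ (requires full-time or temporary) → not eligible.

Charitable Gift Match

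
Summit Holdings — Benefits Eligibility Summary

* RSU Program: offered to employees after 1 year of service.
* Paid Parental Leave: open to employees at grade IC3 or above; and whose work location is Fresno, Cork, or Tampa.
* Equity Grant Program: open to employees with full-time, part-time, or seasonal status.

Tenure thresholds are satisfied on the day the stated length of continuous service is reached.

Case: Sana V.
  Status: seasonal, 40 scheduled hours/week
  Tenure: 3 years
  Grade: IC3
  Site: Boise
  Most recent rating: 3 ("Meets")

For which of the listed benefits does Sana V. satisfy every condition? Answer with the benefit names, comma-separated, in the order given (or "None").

RSU Program, Equity Grant Program

RSU Program — service 3 years ≥ 1 year ✓ → eligible.
Paid Parental Leave — grade IC3 ≥ IC3 ✓; site Boise ✗ (not Fresno, Cork, or Tampa) → not eligible.
Equity Grant Program — status seasonal ✓ → eligible.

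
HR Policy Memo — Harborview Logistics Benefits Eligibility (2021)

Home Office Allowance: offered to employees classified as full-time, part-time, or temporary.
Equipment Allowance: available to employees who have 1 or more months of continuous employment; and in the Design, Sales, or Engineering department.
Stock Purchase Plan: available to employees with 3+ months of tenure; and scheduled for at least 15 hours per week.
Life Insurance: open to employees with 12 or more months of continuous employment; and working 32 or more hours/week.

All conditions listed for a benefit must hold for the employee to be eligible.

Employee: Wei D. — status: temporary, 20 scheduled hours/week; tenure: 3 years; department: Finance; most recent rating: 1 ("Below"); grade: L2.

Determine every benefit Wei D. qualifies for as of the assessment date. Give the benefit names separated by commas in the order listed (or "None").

Home Office Allowance, Stock Purchase Plan

Home Office Allowance — status temporary ✓ → eligible.
Equipment Allowance — service 3 years ≥ 1 month (≈30 days) ✓; dept Finance ✗ → not eligible.
Stock Purchase Plan — service 3 years ≥ 3 months (≈90 days) ✓; 20 hrs/wk ≥ 15 ✓ → eligible.
Life Insurance — service 3 years ≥ 12 months (≈360 days) ✓; 20 hrs/wk < 32 ✗ → not eligible.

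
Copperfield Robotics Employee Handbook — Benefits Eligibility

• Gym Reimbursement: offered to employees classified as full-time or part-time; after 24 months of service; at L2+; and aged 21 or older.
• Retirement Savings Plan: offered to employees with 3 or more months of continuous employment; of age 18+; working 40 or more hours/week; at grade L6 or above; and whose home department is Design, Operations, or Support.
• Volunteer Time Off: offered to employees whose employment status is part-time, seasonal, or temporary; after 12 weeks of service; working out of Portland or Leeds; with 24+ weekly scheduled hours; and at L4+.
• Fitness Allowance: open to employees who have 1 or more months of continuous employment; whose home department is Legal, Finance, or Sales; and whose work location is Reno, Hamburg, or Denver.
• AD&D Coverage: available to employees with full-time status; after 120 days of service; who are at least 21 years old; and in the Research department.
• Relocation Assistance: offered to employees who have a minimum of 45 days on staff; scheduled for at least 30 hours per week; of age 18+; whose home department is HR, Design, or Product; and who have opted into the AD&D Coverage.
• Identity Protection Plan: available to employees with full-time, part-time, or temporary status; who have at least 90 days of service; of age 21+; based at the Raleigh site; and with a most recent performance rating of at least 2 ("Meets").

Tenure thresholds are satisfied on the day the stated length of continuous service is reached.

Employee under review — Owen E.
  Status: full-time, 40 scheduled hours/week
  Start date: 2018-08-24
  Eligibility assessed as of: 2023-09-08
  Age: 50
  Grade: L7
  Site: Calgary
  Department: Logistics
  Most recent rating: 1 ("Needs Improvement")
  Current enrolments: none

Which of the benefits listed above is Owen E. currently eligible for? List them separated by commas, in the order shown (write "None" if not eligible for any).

Gym Reimbursement

Service from 2018-08-24 to 2023-09-08: 1841 days.
Gym Reimbursement — status full-time ✓; service 1841 days ≥ 24 months (≈720 days) ✓; grade L7 ≥ L2 ✓; age 50 ≥ 21 ✓ → eligible.
Retirement Savings Plan — service 1841 days ≥ 3 months (≈90 days) ✓; age 50 ≥ 18 ✓; 40 hrs/wk ≥ 40 ✓; grade L7 ≥ L6 ✓; dept Logistics ✗ → not eligible.
Volunteer Time Off — status full-time ✗ (requires part-time, seasonal, or temporary) → not eligible.
Fitness Allowance — service 1841 days ≥ 1 month (≈30 days) ✓; dept Logistics ✗ → not eligible.
AD&D Coverage — status full-time ✓; service 1841 days ≥ 120 days ✓; age 50 ≥ 21 ✓; dept Logistics ✗ → not eligible.
Relocation Assistance — service 1841 days ≥ 45 days ✓; 40 hrs/wk ≥ 30 ✓; age 50 ≥ 18 ✓; dept Logistics ✗ → not eligible.
Identity Protection Plan — status full-time ✓; service 1841 days ≥ 90 days ✓; age 50 ≥ 21 ✓; site Calgary ✗ (not Raleigh) → not eligible.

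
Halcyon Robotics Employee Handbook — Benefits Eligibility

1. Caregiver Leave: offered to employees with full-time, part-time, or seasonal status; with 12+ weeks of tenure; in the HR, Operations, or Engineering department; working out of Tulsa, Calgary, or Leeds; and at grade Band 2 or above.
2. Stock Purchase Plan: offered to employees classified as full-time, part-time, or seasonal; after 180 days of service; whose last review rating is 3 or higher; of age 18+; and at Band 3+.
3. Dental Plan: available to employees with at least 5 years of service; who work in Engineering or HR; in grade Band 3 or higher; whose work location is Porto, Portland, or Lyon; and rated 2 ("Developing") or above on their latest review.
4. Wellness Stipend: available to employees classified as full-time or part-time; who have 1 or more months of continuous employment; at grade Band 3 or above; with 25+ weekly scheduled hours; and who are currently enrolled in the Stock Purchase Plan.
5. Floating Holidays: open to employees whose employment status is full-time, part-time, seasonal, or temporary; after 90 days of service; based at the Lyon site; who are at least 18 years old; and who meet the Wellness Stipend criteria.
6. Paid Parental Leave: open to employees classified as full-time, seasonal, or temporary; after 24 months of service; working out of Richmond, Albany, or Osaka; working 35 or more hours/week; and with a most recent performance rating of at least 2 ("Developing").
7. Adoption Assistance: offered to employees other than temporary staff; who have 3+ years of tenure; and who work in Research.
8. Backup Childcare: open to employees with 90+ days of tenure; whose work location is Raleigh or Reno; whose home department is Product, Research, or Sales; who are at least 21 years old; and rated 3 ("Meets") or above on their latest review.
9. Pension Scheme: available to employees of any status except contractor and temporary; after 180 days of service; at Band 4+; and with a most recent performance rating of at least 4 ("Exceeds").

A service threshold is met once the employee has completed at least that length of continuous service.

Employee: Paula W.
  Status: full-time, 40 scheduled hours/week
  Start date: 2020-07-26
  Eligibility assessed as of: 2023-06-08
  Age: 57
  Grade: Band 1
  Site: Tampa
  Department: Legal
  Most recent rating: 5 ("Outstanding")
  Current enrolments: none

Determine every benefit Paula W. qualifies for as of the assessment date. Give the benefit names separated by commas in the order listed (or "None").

Service from 2020-07-26 to 2023-06-08: 1047 days.
Caregiver Leave — status full-time ✓; service 1047 days ≥ 12 weeks (≈84 days) ✓; dept Legal ✗ → not eligible.
Stock Purchase Plan — status full-time ✓; service 1047 days ≥ 180 days ✓; rating 5 ≥ 3 ✓; age 57 ≥ 18 ✓; grade Band 1 < Band 3 ✗ → not eligible.
Dental Plan — service 1047 days < 5 years (≈1825 days) ✗ → not eligible.
Wellness Stipend — status full-time ✓; service 1047 days ≥ 1 month (≈30 days) ✓; grade Band 1 < Band 3 ✗ → not eligible.
Floating Holidays — status full-time ✓; service 1047 days ≥ 90 days ✓; site Tampa ✗ (not Lyon) → not eligible.
Paid Parental Leave — status full-time ✓; service 1047 days ≥ 24 months (≈720 days) ✓; site Tampa ✗ (not Richmond, Albany, or Osaka) → not eligible.
Adoption Assistance — status full-time ✓ (not excluded); service 1047 days < 3 years (≈1095 days) ✗ → not eligible.
Backup Childcare — service 1047 days ≥ 90 days ✓; site Tampa ✗ (not Raleigh or Reno) → not eligible.
Pension Scheme — status full-time ✓ (not excluded); service 1047 days ≥ 180 days ✓; grade Band 1 < Band 4 ✗ → not eligible.

None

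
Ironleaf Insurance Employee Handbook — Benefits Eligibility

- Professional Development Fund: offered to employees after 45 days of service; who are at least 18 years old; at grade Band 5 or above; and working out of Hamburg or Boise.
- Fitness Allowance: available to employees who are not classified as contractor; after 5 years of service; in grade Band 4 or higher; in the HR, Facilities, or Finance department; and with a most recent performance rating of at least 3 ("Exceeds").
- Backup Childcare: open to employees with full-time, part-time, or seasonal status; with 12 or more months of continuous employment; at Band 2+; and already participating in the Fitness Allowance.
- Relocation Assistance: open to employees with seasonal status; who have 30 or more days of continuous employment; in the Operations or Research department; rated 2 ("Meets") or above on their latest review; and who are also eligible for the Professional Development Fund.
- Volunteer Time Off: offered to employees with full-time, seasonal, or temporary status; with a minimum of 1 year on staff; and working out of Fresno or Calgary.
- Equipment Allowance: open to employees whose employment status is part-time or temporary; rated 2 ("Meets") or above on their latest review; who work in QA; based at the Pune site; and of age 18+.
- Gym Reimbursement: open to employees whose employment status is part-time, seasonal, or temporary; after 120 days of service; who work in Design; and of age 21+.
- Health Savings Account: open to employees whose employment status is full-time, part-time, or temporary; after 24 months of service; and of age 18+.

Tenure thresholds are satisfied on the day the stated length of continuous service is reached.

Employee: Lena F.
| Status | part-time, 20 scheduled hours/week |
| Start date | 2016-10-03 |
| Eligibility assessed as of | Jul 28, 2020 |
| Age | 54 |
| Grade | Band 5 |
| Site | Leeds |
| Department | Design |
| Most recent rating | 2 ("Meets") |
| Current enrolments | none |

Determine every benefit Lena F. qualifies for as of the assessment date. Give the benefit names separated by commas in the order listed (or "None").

Gym Reimbursement, Health Savings Account

Service from 2016-10-03 to Jul 28, 2020: 1394 days.
Professional Development Fund — service 1394 days ≥ 45 days ✓; age 54 ≥ 18 ✓; grade Band 5 ≥ Band 5 ✓; site Leeds ✗ (not Hamburg or Boise) → not eligible.
Fitness Allowance — status part-time ✓ (not excluded); service 1394 days < 5 years (≈1825 days) ✗ → not eligible.
Backup Childcare — status part-time ✓; service 1394 days ≥ 12 months (≈360 days) ✓; grade Band 5 ≥ Band 2 ✓; not enrolled in Fitness Allowance ✗ → not eligible.
Relocation Assistance — status part-time ✗ (requires seasonal) → not eligible.
Volunteer Time Off — status part-time ✗ (requires full-time, seasonal, or temporary) → not eligible.
Equipment Allowance — status part-time ✓; rating 2 ≥ 2 ✓; dept Design ✗ → not eligible.
Gym Reimbursement — status part-time ✓; service 1394 days ≥ 120 days ✓; dept Design ✓; age 54 ≥ 21 ✓ → eligible.
Health Savings Account — status part-time ✓; service 1394 days ≥ 24 months (≈720 days) ✓; age 54 ≥ 18 ✓ → eligible.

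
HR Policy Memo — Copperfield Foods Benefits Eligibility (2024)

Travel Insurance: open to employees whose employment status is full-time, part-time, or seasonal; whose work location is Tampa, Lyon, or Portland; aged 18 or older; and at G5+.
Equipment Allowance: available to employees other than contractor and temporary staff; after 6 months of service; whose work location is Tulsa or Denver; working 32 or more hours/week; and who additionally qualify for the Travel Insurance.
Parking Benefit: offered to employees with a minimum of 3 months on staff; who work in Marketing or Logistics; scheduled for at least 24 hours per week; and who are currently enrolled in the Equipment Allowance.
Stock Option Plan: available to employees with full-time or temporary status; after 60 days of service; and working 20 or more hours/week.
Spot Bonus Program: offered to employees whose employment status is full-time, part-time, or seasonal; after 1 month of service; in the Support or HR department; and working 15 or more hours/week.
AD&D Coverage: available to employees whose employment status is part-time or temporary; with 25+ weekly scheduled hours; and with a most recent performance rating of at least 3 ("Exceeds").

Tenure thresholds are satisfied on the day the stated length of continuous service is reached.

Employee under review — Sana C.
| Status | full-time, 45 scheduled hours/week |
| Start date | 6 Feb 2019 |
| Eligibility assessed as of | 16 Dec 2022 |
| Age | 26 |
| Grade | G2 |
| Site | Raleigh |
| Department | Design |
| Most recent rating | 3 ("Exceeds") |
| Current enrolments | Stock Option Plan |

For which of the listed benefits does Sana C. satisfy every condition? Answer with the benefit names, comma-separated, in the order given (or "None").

Stock Option Plan

Service from 6 Feb 2019 to 16 Dec 2022: 1409 days.
Travel Insurance — status full-time ✓; site Raleigh ✗ (not Tampa, Lyon, or Portland) → not eligible.
Equipment Allowance — status full-time ✓ (not excluded); service 1409 days ≥ 6 months (≈180 days) ✓; site Raleigh ✗ (not Tulsa or Denver) → not eligible.
Parking Benefit — service 1409 days ≥ 3 months (≈90 days) ✓; dept Design ✗ → not eligible.
Stock Option Plan — status full-time ✓; service 1409 days ≥ 60 days ✓; 45 hrs/wk ≥ 20 ✓ → eligible.
Spot Bonus Program — status full-time ✓; service 1409 days ≥ 1 month (≈30 days) ✓; dept Design ✗ → not eligible.
AD&D Coverage — status full-time ✗ (requires part-time or temporary) → not eligible.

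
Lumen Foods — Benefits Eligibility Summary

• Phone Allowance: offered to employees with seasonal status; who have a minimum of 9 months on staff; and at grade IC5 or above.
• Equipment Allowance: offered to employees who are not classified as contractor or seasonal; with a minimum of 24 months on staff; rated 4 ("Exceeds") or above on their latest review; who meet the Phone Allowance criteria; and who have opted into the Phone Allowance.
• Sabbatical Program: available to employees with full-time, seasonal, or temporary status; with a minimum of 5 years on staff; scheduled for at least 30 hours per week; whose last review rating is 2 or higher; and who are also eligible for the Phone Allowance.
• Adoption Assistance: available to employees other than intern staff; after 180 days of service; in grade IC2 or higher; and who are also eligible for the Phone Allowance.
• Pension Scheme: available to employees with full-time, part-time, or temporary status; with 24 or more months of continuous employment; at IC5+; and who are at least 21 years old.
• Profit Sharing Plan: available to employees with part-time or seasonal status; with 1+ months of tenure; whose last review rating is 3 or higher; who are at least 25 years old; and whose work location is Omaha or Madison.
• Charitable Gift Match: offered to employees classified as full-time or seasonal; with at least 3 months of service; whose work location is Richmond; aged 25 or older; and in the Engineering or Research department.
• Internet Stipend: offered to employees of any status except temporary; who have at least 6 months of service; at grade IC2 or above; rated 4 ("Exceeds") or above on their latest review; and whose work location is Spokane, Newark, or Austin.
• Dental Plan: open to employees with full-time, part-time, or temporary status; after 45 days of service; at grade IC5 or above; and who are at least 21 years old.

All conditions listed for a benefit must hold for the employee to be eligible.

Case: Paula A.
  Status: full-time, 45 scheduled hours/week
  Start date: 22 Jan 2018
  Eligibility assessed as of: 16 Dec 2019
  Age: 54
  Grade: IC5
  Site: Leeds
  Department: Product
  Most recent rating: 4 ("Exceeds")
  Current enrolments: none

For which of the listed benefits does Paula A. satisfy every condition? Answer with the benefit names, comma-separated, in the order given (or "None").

Dental Plan

Service from 22 Jan 2018 to 16 Dec 2019: 693 days.
Phone Allowance — status full-time ✗ (requires seasonal) → not eligible.
Equipment Allowance — status full-time ✓ (not excluded); service 693 days < 24 months (≈720 days) ✗ → not eligible.
Sabbatical Program — status full-time ✓; service 693 days < 5 years (≈1825 days) ✗ → not eligible.
Adoption Assistance — status full-time ✓ (not excluded); service 693 days ≥ 180 days ✓; grade IC5 ≥ IC2 ✓; not eligible for Phone Allowance ✗ → not eligible.
Pension Scheme — status full-time ✓; service 693 days < 24 months (≈720 days) ✗ → not eligible.
Profit Sharing Plan — status full-time ✗ (requires part-time or seasonal) → not eligible.
Charitable Gift Match — status full-time ✓; service 693 days ≥ 3 months (≈90 days) ✓; site Leeds ✗ (not Richmond) → not eligible.
Internet Stipend — status full-time ✓ (not excluded); service 693 days ≥ 6 months (≈180 days) ✓; grade IC5 ≥ IC2 ✓; rating 4 ≥ 4 ✓; site Leeds ✗ (not Spokane, Newark, or Austin) → not eligible.
Dental Plan — status full-time ✓; service 693 days ≥ 45 days ✓; grade IC5 ≥ IC5 ✓; age 54 ≥ 21 ✓ → eligible.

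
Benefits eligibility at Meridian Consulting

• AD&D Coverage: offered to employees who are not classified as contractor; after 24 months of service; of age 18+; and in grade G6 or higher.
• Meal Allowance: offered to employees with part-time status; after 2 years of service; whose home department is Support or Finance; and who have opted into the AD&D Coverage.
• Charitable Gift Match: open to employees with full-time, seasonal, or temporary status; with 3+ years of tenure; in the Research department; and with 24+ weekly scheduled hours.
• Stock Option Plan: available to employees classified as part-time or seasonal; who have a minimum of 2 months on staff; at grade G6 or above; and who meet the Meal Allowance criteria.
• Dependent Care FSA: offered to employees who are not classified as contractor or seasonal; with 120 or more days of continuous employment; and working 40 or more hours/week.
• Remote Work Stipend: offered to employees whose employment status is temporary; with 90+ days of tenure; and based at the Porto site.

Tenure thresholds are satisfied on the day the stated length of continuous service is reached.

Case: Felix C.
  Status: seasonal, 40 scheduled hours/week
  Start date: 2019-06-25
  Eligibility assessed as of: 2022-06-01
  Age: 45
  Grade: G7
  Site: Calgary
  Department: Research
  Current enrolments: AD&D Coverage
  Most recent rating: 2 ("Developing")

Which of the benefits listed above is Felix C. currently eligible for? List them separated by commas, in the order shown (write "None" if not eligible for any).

AD&D Coverage

Service from 2019-06-25 to 2022-06-01: 1072 days.
AD&D Coverage — status seasonal ✓ (not excluded); service 1072 days ≥ 24 months (≈720 days) ✓; age 45 ≥ 18 ✓; grade G7 ≥ G6 ✓ → eligible.
Meal Allowance — status seasonal ✗ (requires part-time) → not eligible.
Charitable Gift Match — status seasonal ✓; service 1072 days < 3 years (≈1095 days) ✗ → not eligible.
Stock Option Plan — status seasonal ✓; service 1072 days ≥ 2 months (≈60 days) ✓; grade G7 ≥ G6 ✓; not eligible for Meal Allowance ✗ → not eligible.
Dependent Care FSA — status seasonal ✗ (excluded) → not eligible.
Remote Work Stipend — status seasonal ✗ (requires temporary) → not eligible.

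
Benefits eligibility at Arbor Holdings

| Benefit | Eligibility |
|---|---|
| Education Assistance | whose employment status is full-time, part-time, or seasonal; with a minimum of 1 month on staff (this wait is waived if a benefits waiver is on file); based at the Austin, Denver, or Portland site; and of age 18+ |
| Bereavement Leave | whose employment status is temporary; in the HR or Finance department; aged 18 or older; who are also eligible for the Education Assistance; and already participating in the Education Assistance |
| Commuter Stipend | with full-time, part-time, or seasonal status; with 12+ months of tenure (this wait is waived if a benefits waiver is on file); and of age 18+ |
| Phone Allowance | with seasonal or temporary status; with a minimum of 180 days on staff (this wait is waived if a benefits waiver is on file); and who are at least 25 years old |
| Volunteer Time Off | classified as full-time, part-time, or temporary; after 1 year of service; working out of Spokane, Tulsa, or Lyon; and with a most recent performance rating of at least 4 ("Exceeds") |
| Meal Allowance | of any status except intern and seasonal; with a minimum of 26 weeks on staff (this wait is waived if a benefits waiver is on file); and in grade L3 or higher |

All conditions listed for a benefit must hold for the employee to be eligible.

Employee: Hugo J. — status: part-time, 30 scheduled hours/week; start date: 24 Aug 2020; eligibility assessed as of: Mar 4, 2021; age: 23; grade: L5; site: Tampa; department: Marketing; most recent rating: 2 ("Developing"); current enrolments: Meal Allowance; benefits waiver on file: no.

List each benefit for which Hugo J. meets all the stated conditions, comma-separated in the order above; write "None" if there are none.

Service from 24 Aug 2020 to Mar 4, 2021: 192 days.
Education Assistance — status part-time ✓; no waiver, service 192 days ≥ 1 month (≈30 days) ✓; site Tampa ✗ (not Austin, Denver, or Portland) → not eligible.
Bereavement Leave — status part-time ✗ (requires temporary) → not eligible.
Commuter Stipend — status part-time ✓; no waiver, service 192 days < 12 months (≈360 days) ✗ → not eligible.
Phone Allowance — status part-time ✗ (requires seasonal or temporary) → not eligible.
Volunteer Time Off — status part-time ✓; service 192 days < 1 year (≈365 days) ✗ → not eligible.
Meal Allowance — status part-time ✓ (not excluded); no waiver, service 192 days ≥ 26 weeks (≈182 days) ✓; grade L5 ≥ L3 ✓ → eligible.

Meal Allowance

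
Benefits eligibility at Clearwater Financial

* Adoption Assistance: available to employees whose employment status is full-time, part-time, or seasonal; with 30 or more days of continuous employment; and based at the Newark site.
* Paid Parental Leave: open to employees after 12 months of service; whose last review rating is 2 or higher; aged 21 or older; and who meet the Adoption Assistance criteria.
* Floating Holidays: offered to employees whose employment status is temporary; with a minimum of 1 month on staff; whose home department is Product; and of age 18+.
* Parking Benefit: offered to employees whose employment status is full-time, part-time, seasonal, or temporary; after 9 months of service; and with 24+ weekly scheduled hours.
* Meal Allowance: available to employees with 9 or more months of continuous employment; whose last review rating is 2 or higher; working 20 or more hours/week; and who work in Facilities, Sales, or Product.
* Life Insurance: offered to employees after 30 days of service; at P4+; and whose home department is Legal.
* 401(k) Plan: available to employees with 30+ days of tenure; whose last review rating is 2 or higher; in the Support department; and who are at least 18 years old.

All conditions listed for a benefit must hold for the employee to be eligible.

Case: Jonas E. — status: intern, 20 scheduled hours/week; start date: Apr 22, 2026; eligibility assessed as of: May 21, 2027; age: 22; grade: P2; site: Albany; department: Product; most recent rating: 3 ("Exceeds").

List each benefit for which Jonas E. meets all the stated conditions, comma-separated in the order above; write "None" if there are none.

Meal Allowance

Service from Apr 22, 2026 to May 21, 2027: 394 days.
Adoption Assistance — status intern ✗ (requires full-time, part-time, or seasonal) → not eligible.
Paid Parental Leave — service 394 days ≥ 12 months (≈360 days) ✓; rating 3 ≥ 2 ✓; age 22 ≥ 21 ✓; not eligible for Adoption Assistance ✗ → not eligible.
Floating Holidays — status intern ✗ (requires temporary) → not eligible.
Parking Benefit — status intern ✗ (requires full-time, part-time, seasonal, or temporary) → not eligible.
Meal Allowance — service 394 days ≥ 9 months (≈270 days) ✓; rating 3 ≥ 2 ✓; 20 hrs/wk ≥ 20 ✓; dept Product ✓ → eligible.
Life Insurance — service 394 days ≥ 30 days ✓; grade P2 < P4 ✗ → not eligible.
401(k) Plan — service 394 days ≥ 30 days ✓; rating 3 ≥ 2 ✓; dept Product ✗ → not eligible.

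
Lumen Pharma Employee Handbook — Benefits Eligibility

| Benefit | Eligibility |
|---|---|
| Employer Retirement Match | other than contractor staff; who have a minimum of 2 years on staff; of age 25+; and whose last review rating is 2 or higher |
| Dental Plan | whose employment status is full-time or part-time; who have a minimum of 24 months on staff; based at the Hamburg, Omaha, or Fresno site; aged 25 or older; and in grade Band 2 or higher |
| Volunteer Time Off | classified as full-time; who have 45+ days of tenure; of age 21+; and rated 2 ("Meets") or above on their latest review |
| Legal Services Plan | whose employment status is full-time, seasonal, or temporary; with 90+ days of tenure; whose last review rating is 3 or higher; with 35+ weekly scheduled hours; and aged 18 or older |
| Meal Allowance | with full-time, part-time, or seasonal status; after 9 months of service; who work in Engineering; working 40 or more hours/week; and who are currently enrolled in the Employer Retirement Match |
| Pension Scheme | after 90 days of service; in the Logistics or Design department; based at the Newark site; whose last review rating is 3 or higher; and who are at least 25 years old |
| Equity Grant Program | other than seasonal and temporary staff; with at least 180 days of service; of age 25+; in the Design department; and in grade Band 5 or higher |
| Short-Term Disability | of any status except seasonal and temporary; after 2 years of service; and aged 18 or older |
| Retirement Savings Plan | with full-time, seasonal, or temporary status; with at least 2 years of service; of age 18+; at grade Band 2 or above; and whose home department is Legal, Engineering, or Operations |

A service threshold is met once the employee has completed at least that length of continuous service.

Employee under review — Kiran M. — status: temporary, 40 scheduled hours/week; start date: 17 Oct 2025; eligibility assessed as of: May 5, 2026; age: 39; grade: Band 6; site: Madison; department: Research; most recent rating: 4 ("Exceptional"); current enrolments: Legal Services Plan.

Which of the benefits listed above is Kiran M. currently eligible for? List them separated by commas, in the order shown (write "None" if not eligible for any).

Legal Services Plan

Service from 17 Oct 2025 to May 5, 2026: 200 days.
Employer Retirement Match — status temporary ✓ (not excluded); service 200 days < 2 years (≈730 days) ✗ → not eligible.
Dental Plan — status temporary ✗ (requires full-time or part-time) → not eligible.
Volunteer Time Off — status temporary ✗ (requires full-time) → not eligible.
Legal Services Plan — status temporary ✓; service 200 days ≥ 90 days ✓; rating 4 ≥ 3 ✓; 40 hrs/wk ≥ 35 ✓; age 39 ≥ 18 ✓ → eligible.
Meal Allowance — status temporary ✗ (requires full-time, part-time, or seasonal) → not eligible.
Pension Scheme — service 200 days ≥ 90 days ✓; dept Research ✗ → not eligible.
Equity Grant Program — status temporary ✗ (excluded) → not eligible.
Short-Term Disability — status temporary ✗ (excluded) → not eligible.
Retirement Savings Plan — status temporary ✓; service 200 days < 2 years (≈730 days) ✗ → not eligible.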